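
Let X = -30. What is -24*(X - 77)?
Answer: 2568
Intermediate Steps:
-24*(X - 77) = -24*(-30 - 77) = -24*(-107) = 2568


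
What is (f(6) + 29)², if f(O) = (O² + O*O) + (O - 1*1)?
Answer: 11236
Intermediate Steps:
f(O) = -1 + O + 2*O² (f(O) = (O² + O²) + (O - 1) = 2*O² + (-1 + O) = -1 + O + 2*O²)
(f(6) + 29)² = ((-1 + 6 + 2*6²) + 29)² = ((-1 + 6 + 2*36) + 29)² = ((-1 + 6 + 72) + 29)² = (77 + 29)² = 106² = 11236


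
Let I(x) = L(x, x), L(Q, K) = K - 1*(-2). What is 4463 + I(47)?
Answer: 4512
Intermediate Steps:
L(Q, K) = 2 + K (L(Q, K) = K + 2 = 2 + K)
I(x) = 2 + x
4463 + I(47) = 4463 + (2 + 47) = 4463 + 49 = 4512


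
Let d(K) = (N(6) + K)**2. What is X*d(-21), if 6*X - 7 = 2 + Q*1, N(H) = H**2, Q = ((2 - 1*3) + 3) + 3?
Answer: 525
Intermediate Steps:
Q = 5 (Q = ((2 - 3) + 3) + 3 = (-1 + 3) + 3 = 2 + 3 = 5)
d(K) = (36 + K)**2 (d(K) = (6**2 + K)**2 = (36 + K)**2)
X = 7/3 (X = 7/6 + (2 + 5*1)/6 = 7/6 + (2 + 5)/6 = 7/6 + (1/6)*7 = 7/6 + 7/6 = 7/3 ≈ 2.3333)
X*d(-21) = 7*(36 - 21)**2/3 = (7/3)*15**2 = (7/3)*225 = 525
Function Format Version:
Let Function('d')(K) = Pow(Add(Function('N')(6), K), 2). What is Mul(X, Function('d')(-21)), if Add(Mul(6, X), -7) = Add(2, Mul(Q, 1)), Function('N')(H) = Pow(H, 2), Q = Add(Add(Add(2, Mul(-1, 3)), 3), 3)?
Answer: 525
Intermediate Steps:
Q = 5 (Q = Add(Add(Add(2, -3), 3), 3) = Add(Add(-1, 3), 3) = Add(2, 3) = 5)
Function('d')(K) = Pow(Add(36, K), 2) (Function('d')(K) = Pow(Add(Pow(6, 2), K), 2) = Pow(Add(36, K), 2))
X = Rational(7, 3) (X = Add(Rational(7, 6), Mul(Rational(1, 6), Add(2, Mul(5, 1)))) = Add(Rational(7, 6), Mul(Rational(1, 6), Add(2, 5))) = Add(Rational(7, 6), Mul(Rational(1, 6), 7)) = Add(Rational(7, 6), Rational(7, 6)) = Rational(7, 3) ≈ 2.3333)
Mul(X, Function('d')(-21)) = Mul(Rational(7, 3), Pow(Add(36, -21), 2)) = Mul(Rational(7, 3), Pow(15, 2)) = Mul(Rational(7, 3), 225) = 525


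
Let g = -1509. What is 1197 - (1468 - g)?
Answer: -1780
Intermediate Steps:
1197 - (1468 - g) = 1197 - (1468 - 1*(-1509)) = 1197 - (1468 + 1509) = 1197 - 1*2977 = 1197 - 2977 = -1780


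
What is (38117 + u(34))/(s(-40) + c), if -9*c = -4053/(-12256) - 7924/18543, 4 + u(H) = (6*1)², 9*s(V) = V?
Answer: -11146958347104/1295508365 ≈ -8604.3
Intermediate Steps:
s(V) = V/9
u(H) = 32 (u(H) = -4 + (6*1)² = -4 + 6² = -4 + 36 = 32)
c = 3137395/292195296 (c = -(-4053/(-12256) - 7924/18543)/9 = -(-4053*(-1/12256) - 7924*1/18543)/9 = -(4053/12256 - 1132/2649)/9 = -⅑*(-3137395/32466144) = 3137395/292195296 ≈ 0.010737)
(38117 + u(34))/(s(-40) + c) = (38117 + 32)/((⅑)*(-40) + 3137395/292195296) = 38149/(-40/9 + 3137395/292195296) = 38149/(-1295508365/292195296) = 38149*(-292195296/1295508365) = -11146958347104/1295508365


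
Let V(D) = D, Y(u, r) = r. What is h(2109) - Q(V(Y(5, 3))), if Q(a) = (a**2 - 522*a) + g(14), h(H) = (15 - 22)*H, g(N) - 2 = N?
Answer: -13222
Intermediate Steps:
g(N) = 2 + N
h(H) = -7*H
Q(a) = 16 + a**2 - 522*a (Q(a) = (a**2 - 522*a) + (2 + 14) = (a**2 - 522*a) + 16 = 16 + a**2 - 522*a)
h(2109) - Q(V(Y(5, 3))) = -7*2109 - (16 + 3**2 - 522*3) = -14763 - (16 + 9 - 1566) = -14763 - 1*(-1541) = -14763 + 1541 = -13222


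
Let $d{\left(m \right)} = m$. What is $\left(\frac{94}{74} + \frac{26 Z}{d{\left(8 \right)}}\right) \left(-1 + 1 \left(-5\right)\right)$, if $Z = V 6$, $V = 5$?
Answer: $- \frac{21927}{37} \approx -592.62$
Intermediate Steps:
$Z = 30$ ($Z = 5 \cdot 6 = 30$)
$\left(\frac{94}{74} + \frac{26 Z}{d{\left(8 \right)}}\right) \left(-1 + 1 \left(-5\right)\right) = \left(\frac{94}{74} + \frac{26 \cdot 30}{8}\right) \left(-1 + 1 \left(-5\right)\right) = \left(94 \cdot \frac{1}{74} + 780 \cdot \frac{1}{8}\right) \left(-1 - 5\right) = \left(\frac{47}{37} + \frac{195}{2}\right) \left(-6\right) = \frac{7309}{74} \left(-6\right) = - \frac{21927}{37}$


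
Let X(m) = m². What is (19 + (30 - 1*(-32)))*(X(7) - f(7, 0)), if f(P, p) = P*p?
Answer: 3969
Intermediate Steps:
(19 + (30 - 1*(-32)))*(X(7) - f(7, 0)) = (19 + (30 - 1*(-32)))*(7² - 7*0) = (19 + (30 + 32))*(49 - 1*0) = (19 + 62)*(49 + 0) = 81*49 = 3969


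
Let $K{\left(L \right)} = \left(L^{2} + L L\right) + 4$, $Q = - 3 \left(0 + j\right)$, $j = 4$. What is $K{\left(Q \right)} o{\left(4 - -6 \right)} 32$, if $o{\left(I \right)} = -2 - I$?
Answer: $-112128$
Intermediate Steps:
$Q = -12$ ($Q = - 3 \left(0 + 4\right) = \left(-3\right) 4 = -12$)
$K{\left(L \right)} = 4 + 2 L^{2}$ ($K{\left(L \right)} = \left(L^{2} + L^{2}\right) + 4 = 2 L^{2} + 4 = 4 + 2 L^{2}$)
$K{\left(Q \right)} o{\left(4 - -6 \right)} 32 = \left(4 + 2 \left(-12\right)^{2}\right) \left(-2 - \left(4 - -6\right)\right) 32 = \left(4 + 2 \cdot 144\right) \left(-2 - \left(4 + 6\right)\right) 32 = \left(4 + 288\right) \left(-2 - 10\right) 32 = 292 \left(-2 - 10\right) 32 = 292 \left(-12\right) 32 = \left(-3504\right) 32 = -112128$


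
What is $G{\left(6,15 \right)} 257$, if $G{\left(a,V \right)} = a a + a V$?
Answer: $32382$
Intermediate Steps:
$G{\left(a,V \right)} = a^{2} + V a$
$G{\left(6,15 \right)} 257 = 6 \left(15 + 6\right) 257 = 6 \cdot 21 \cdot 257 = 126 \cdot 257 = 32382$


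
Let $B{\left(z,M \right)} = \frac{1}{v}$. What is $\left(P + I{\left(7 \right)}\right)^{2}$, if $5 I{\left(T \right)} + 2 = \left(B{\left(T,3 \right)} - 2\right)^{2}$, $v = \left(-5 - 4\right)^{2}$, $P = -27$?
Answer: $\frac{762017260096}{1076168025} \approx 708.08$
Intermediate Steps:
$v = 81$ ($v = \left(-9\right)^{2} = 81$)
$B{\left(z,M \right)} = \frac{1}{81}$
$I{\left(T \right)} = \frac{12799}{32805}$ ($I{\left(T \right)} = - \frac{2}{5} + \frac{\left(\frac{1}{81} - 2\right)^{2}}{5} = - \frac{2}{5} + \frac{\left(- \frac{161}{81}\right)^{2}}{5} = - \frac{2}{5} + \frac{1}{5} \cdot \frac{25921}{6561} = - \frac{2}{5} + \frac{25921}{32805} = \frac{12799}{32805}$)
$\left(P + I{\left(7 \right)}\right)^{2} = \left(-27 + \frac{12799}{32805}\right)^{2} = \left(- \frac{872936}{32805}\right)^{2} = \frac{762017260096}{1076168025}$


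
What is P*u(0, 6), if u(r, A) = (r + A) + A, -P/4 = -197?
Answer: 9456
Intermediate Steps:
P = 788 (P = -4*(-197) = 788)
u(r, A) = r + 2*A (u(r, A) = (A + r) + A = r + 2*A)
P*u(0, 6) = 788*(0 + 2*6) = 788*(0 + 12) = 788*12 = 9456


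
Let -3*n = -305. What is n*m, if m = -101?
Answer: -30805/3 ≈ -10268.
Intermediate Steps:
n = 305/3 (n = -⅓*(-305) = 305/3 ≈ 101.67)
n*m = (305/3)*(-101) = -30805/3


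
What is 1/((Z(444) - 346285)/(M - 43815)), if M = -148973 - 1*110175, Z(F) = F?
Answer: 302963/345841 ≈ 0.87602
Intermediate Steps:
M = -259148 (M = -148973 - 110175 = -259148)
1/((Z(444) - 346285)/(M - 43815)) = 1/((444 - 346285)/(-259148 - 43815)) = 1/(-345841/(-302963)) = 1/(-345841*(-1/302963)) = 1/(345841/302963) = 302963/345841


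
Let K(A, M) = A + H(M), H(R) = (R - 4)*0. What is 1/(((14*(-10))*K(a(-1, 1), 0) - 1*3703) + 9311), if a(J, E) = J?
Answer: 1/5748 ≈ 0.00017397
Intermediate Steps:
H(R) = 0 (H(R) = (-4 + R)*0 = 0)
K(A, M) = A (K(A, M) = A + 0 = A)
1/(((14*(-10))*K(a(-1, 1), 0) - 1*3703) + 9311) = 1/(((14*(-10))*(-1) - 1*3703) + 9311) = 1/((-140*(-1) - 3703) + 9311) = 1/((140 - 3703) + 9311) = 1/(-3563 + 9311) = 1/5748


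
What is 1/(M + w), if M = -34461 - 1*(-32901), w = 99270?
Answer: 1/97710 ≈ 1.0234e-5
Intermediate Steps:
M = -1560 (M = -34461 + 32901 = -1560)
1/(M + w) = 1/(-1560 + 99270) = 1/97710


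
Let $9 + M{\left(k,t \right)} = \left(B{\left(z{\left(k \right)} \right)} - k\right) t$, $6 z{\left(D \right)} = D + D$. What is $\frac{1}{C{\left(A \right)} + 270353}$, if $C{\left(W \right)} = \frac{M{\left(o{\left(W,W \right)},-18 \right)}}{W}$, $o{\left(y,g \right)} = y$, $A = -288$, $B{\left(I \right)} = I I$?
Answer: $\frac{32}{8670305} \approx 3.6908 \cdot 10^{-6}$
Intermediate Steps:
$z{\left(D \right)} = \frac{D}{3}$ ($z{\left(D \right)} = \frac{D + D}{6} = \frac{2 D}{6} = \frac{D}{3}$)
$B{\left(I \right)} = I^{2}$
$M{\left(k,t \right)} = -9 + t \left(- k + \frac{k^{2}}{9}\right)$ ($M{\left(k,t \right)} = -9 + \left(\left(\frac{k}{3}\right)^{2} - k\right) t = -9 + \left(\frac{k^{2}}{9} - k\right) t = -9 + \left(- k + \frac{k^{2}}{9}\right) t = -9 + t \left(- k + \frac{k^{2}}{9}\right)$)
$C{\left(W \right)} = \frac{-9 - 2 W^{2} + 18 W}{W}$ ($C{\left(W \right)} = \frac{-9 - W \left(-18\right) + \frac{1}{9} \left(-18\right) W^{2}}{W} = \frac{-9 + 18 W - 2 W^{2}}{W} = \frac{-9 - 2 W^{2} + 18 W}{W}$)
$\frac{1}{C{\left(A \right)} + 270353} = \frac{1}{\left(18 - \frac{9}{-288} - -576\right) + 270353} = \frac{1}{\left(18 - - \frac{1}{32} + 576\right) + 270353} = \frac{1}{\left(18 + \frac{1}{32} + 576\right) + 270353} = \frac{1}{\frac{19009}{32} + 270353} = \frac{1}{\frac{8670305}{32}} = \frac{32}{8670305}$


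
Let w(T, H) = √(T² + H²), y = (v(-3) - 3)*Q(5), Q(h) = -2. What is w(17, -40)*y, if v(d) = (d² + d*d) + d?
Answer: -24*√1889 ≈ -1043.1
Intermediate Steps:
v(d) = d + 2*d² (v(d) = (d² + d²) + d = 2*d² + d = d + 2*d²)
y = -24 (y = (-3*(1 + 2*(-3)) - 3)*(-2) = (-3*(1 - 6) - 3)*(-2) = (-3*(-5) - 3)*(-2) = (15 - 3)*(-2) = 12*(-2) = -24)
w(T, H) = √(H² + T²)
w(17, -40)*y = √((-40)² + 17²)*(-24) = √(1600 + 289)*(-24) = √1889*(-24) = -24*√1889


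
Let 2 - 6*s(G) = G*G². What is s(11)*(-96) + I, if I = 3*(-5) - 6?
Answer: 21243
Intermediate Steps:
s(G) = ⅓ - G³/6 (s(G) = ⅓ - G*G²/6 = ⅓ - G³/6)
I = -21 (I = -15 - 6 = -21)
s(11)*(-96) + I = (⅓ - ⅙*11³)*(-96) - 21 = (⅓ - ⅙*1331)*(-96) - 21 = (⅓ - 1331/6)*(-96) - 21 = -443/2*(-96) - 21 = 21264 - 21 = 21243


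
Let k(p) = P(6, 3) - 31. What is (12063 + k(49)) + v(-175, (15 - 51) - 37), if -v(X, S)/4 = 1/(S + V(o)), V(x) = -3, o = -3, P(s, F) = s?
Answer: 228723/19 ≈ 12038.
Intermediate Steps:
k(p) = -25 (k(p) = 6 - 31 = -25)
v(X, S) = -4/(-3 + S) (v(X, S) = -4/(S - 3) = -4/(-3 + S))
(12063 + k(49)) + v(-175, (15 - 51) - 37) = (12063 - 25) - 4/(-3 + ((15 - 51) - 37)) = 12038 - 4/(-3 + (-36 - 37)) = 12038 - 4/(-3 - 73) = 12038 - 4/(-76) = 12038 - 4*(-1/76) = 12038 + 1/19 = 228723/19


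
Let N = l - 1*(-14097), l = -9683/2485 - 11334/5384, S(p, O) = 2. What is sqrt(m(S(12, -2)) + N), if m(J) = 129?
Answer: sqrt(159089841887528545)/3344810 ≈ 119.25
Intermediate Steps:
l = -40149131/6689620 (l = -9683*1/2485 - 11334*1/5384 = -9683/2485 - 5667/2692 = -40149131/6689620 ≈ -6.0017)
N = 94263424009/6689620 (N = -40149131/6689620 - 1*(-14097) = -40149131/6689620 + 14097 = 94263424009/6689620 ≈ 14091.)
sqrt(m(S(12, -2)) + N) = sqrt(129 + 94263424009/6689620) = sqrt(95126384989/6689620) = sqrt(159089841887528545)/3344810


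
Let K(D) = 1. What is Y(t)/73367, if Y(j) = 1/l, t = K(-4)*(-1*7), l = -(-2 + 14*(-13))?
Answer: 1/13499528 ≈ 7.4077e-8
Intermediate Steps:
l = 184 (l = -(-2 - 182) = -1*(-184) = 184)
t = -7 (t = 1*(-1*7) = 1*(-7) = -7)
Y(j) = 1/184
Y(t)/73367 = (1/184)/73367 = (1/184)*(1/73367) = 1/13499528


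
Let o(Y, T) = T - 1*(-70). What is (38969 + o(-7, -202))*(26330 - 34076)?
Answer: -300831402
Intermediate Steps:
o(Y, T) = 70 + T (o(Y, T) = T + 70 = 70 + T)
(38969 + o(-7, -202))*(26330 - 34076) = (38969 + (70 - 202))*(26330 - 34076) = (38969 - 132)*(-7746) = 38837*(-7746) = -300831402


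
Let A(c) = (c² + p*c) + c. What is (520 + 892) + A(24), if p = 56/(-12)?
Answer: 1900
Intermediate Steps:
p = -14/3 (p = 56*(-1/12) = -14/3 ≈ -4.6667)
A(c) = c² - 11*c/3 (A(c) = (c² - 14*c/3) + c = c² - 11*c/3)
(520 + 892) + A(24) = (520 + 892) + (⅓)*24*(-11 + 3*24) = 1412 + (⅓)*24*(-11 + 72) = 1412 + (⅓)*24*61 = 1412 + 488 = 1900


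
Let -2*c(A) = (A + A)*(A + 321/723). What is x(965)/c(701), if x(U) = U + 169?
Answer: -136647/59251324 ≈ -0.0023062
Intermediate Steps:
x(U) = 169 + U
c(A) = -A*(107/241 + A) (c(A) = -(A + A)*(A + 321/723)/2 = -2*A*(A + 321*(1/723))/2 = -2*A*(A + 107/241)/2 = -2*A*(107/241 + A)/2 = -A*(107/241 + A))
x(965)/c(701) = (169 + 965)/((-1/241*701*(107 + 241*701))) = 1134/((-1/241*701*(107 + 168941))) = 1134/((-1/241*701*169048)) = 1134/(-118502648/241) = 1134*(-241/118502648) = -136647/59251324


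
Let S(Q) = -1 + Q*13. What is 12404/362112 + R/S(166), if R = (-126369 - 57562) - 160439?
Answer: -10389479501/65089632 ≈ -159.62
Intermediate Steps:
S(Q) = -1 + 13*Q
R = -344370 (R = -183931 - 160439 = -344370)
12404/362112 + R/S(166) = 12404/362112 - 344370/(-1 + 13*166) = 12404*(1/362112) - 344370/(-1 + 2158) = 3101/90528 - 344370/2157 = 3101/90528 - 344370*1/2157 = 3101/90528 - 114790/719 = -10389479501/65089632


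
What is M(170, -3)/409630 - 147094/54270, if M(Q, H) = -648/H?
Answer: -602423929/222306201 ≈ -2.7099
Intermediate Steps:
M(170, -3)/409630 - 147094/54270 = -648/(-3)/409630 - 147094/54270 = -648*(-⅓)*(1/409630) - 147094*1/54270 = 216*(1/409630) - 73547/27135 = 108/204815 - 73547/27135 = -602423929/222306201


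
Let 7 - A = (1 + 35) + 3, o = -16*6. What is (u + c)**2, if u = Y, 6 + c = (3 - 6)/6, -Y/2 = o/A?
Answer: 625/4 ≈ 156.25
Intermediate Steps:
o = -96
A = -32 (A = 7 - ((1 + 35) + 3) = 7 - (36 + 3) = 7 - 1*39 = 7 - 39 = -32)
Y = -6 (Y = -(-192)/(-32) = -(-192)*(-1)/32 = -2*3 = -6)
c = -13/2 (c = -6 + (3 - 6)/6 = -6 + (1/6)*(-3) = -6 - 1/2 = -13/2 ≈ -6.5000)
u = -6
(u + c)**2 = (-6 - 13/2)**2 = (-25/2)**2 = 625/4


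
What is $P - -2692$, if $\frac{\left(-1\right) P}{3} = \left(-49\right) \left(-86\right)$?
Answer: $-9950$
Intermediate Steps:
$P = -12642$ ($P = - 3 \left(\left(-49\right) \left(-86\right)\right) = \left(-3\right) 4214 = -12642$)
$P - -2692 = -12642 - -2692 = -12642 + 2692 = -9950$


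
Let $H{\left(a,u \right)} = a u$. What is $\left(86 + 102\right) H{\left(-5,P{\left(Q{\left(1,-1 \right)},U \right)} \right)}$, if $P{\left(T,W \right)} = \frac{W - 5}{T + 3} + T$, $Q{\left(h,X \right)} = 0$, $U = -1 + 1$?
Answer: $\frac{4700}{3} \approx 1566.7$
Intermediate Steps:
$U = 0$
$P{\left(T,W \right)} = T + \frac{-5 + W}{3 + T}$ ($P{\left(T,W \right)} = \frac{-5 + W}{3 + T} + T = T + \frac{-5 + W}{3 + T}$)
$\left(86 + 102\right) H{\left(-5,P{\left(Q{\left(1,-1 \right)},U \right)} \right)} = \left(86 + 102\right) \left(- 5 \frac{-5 + 0 + 0^{2} + 3 \cdot 0}{3 + 0}\right) = 188 \left(- 5 \frac{-5 + 0 + 0 + 0}{3}\right) = 188 \left(- 5 \cdot \frac{1}{3} \left(-5\right)\right) = 188 \left(\left(-5\right) \left(- \frac{5}{3}\right)\right) = 188 \cdot \frac{25}{3} = \frac{4700}{3}$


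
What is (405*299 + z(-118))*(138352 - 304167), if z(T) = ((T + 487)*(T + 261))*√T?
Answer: -20079367425 - 8749560105*I*√118 ≈ -2.0079e+10 - 9.5045e+10*I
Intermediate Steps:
z(T) = √T*(261 + T)*(487 + T) (z(T) = ((487 + T)*(261 + T))*√T = ((261 + T)*(487 + T))*√T = √T*(261 + T)*(487 + T))
(405*299 + z(-118))*(138352 - 304167) = (405*299 + √(-118)*(127107 + (-118)² + 748*(-118)))*(138352 - 304167) = (121095 + (I*√118)*(127107 + 13924 - 88264))*(-165815) = (121095 + (I*√118)*52767)*(-165815) = (121095 + 52767*I*√118)*(-165815) = -20079367425 - 8749560105*I*√118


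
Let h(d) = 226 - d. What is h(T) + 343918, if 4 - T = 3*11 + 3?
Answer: 344176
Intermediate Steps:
T = -32 (T = 4 - (3*11 + 3) = 4 - (33 + 3) = 4 - 1*36 = 4 - 36 = -32)
h(T) + 343918 = (226 - 1*(-32)) + 343918 = (226 + 32) + 343918 = 258 + 343918 = 344176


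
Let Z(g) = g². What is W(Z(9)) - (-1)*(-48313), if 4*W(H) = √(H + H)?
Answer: -48313 + 9*√2/4 ≈ -48310.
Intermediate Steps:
W(H) = √2*√H/4 (W(H) = √(H + H)/4 = √(2*H)/4 = (√2*√H)/4 = √2*√H/4)
W(Z(9)) - (-1)*(-48313) = √2*√(9²)/4 - (-1)*(-48313) = √2*√81/4 - 1*48313 = (¼)*√2*9 - 48313 = 9*√2/4 - 48313 = -48313 + 9*√2/4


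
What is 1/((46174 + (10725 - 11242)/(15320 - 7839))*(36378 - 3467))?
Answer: 7481/11368353822247 ≈ 6.5805e-10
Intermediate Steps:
1/((46174 + (10725 - 11242)/(15320 - 7839))*(36378 - 3467)) = 1/((46174 - 517/7481)*32911) = 1/((345427177/7481)*32911) = 1/(11368353822247/7481) = 7481/11368353822247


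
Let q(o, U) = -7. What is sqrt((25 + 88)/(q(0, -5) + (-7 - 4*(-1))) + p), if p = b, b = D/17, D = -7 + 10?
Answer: I*sqrt(321470)/170 ≈ 3.3352*I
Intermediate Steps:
D = 3
b = 3/17 ≈ 0.17647
p = 3/17 ≈ 0.17647
sqrt((25 + 88)/(q(0, -5) + (-7 - 4*(-1))) + p) = sqrt((25 + 88)/(-7 + (-7 - 4*(-1))) + 3/17) = sqrt(113/(-7 + (-7 + 4)) + 3/17) = sqrt(113/(-7 - 3) + 3/17) = sqrt(113/(-10) + 3/17) = sqrt(113*(-1/10) + 3/17) = sqrt(-113/10 + 3/17) = sqrt(-1891/170) = I*sqrt(321470)/170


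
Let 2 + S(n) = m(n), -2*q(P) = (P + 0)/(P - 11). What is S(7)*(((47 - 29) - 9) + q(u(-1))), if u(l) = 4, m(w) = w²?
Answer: 3055/7 ≈ 436.43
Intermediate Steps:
q(P) = -P/(2*(-11 + P)) (q(P) = -(P + 0)/(2*(P - 11)) = -P/(2*(-11 + P)))
S(n) = -2 + n²
S(7)*(((47 - 29) - 9) + q(u(-1))) = (-2 + 7²)*(((47 - 29) - 9) - 1*4/(-22 + 2*4)) = (-2 + 49)*((18 - 9) - 1*4/(-22 + 8)) = 47*(9 - 1*4/(-14)) = 47*(9 - 1*4*(-1/14)) = 47*(9 + 2/7) = 47*(65/7) = 3055/7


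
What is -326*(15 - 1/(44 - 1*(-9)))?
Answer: -258844/53 ≈ -4883.9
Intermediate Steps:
-326*(15 - 1/(44 - 1*(-9))) = -326*(15 - 1/(44 + 9)) = -326*(15 - 1/53) = -326*794/53 = -258844/53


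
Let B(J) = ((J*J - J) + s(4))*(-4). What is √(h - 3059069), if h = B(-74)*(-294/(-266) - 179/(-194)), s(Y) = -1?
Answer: I*√10543474424431/1843 ≈ 1761.8*I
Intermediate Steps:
B(J) = 4 - 4*J² + 4*J (B(J) = ((J*J - J) - 1)*(-4) = ((J² - J) - 1)*(-4) = (-1 + J² - J)*(-4) = 4 - 4*J² + 4*J)
h = -82957550/1843 (h = (4 - 4*(-74)² + 4*(-74))*(-294/(-266) - 179/(-194)) = (4 - 4*5476 - 296)*(-294*(-1/266) - 179*(-1/194)) = (4 - 21904 - 296)*(21/19 + 179/194) = -22196*7475/3686 = -82957550/1843 ≈ -45012.)
√(h - 3059069) = √(-82957550/1843 - 3059069) = √(-5720821717/1843) = I*√10543474424431/1843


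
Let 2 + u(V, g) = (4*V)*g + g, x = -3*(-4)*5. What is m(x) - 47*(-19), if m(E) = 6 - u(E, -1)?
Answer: 1142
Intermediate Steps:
x = 60 (x = 12*5 = 60)
u(V, g) = -2 + g + 4*V*g (u(V, g) = -2 + ((4*V)*g + g) = -2 + (4*V*g + g) = -2 + (g + 4*V*g) = -2 + g + 4*V*g)
m(E) = 9 + 4*E (m(E) = 6 - (-2 - 1 + 4*E*(-1)) = 6 - (-2 - 1 - 4*E) = 6 - (-3 - 4*E) = 6 + (3 + 4*E) = 9 + 4*E)
m(x) - 47*(-19) = (9 + 4*60) - 47*(-19) = (9 + 240) + 893 = 249 + 893 = 1142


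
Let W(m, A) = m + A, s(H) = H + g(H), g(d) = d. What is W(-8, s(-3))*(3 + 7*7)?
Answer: -728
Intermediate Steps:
s(H) = 2*H (s(H) = H + H = 2*H)
W(m, A) = A + m
W(-8, s(-3))*(3 + 7*7) = (2*(-3) - 8)*(3 + 7*7) = (-6 - 8)*(3 + 49) = -14*52 = -728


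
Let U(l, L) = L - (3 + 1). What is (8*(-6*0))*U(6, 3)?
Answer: 0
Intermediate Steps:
U(l, L) = -4 + L (U(l, L) = L - 1*4 = L - 4 = -4 + L)
(8*(-6*0))*U(6, 3) = (8*(-6*0))*(-4 + 3) = (8*0)*(-1) = 0*(-1) = 0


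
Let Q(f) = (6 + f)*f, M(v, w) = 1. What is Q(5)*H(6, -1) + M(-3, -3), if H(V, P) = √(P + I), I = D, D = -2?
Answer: 1 + 55*I*√3 ≈ 1.0 + 95.263*I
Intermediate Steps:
I = -2
H(V, P) = √(-2 + P) (H(V, P) = √(P - 2) = √(-2 + P))
Q(f) = f*(6 + f)
Q(5)*H(6, -1) + M(-3, -3) = (5*(6 + 5))*√(-2 - 1) + 1 = (5*11)*√(-3) + 1 = 55*(I*√3) + 1 = 55*I*√3 + 1 = 1 + 55*I*√3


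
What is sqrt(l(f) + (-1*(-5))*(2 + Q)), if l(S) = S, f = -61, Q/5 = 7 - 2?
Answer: sqrt(74) ≈ 8.6023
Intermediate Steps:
Q = 25 (Q = 5*(7 - 2) = 5*5 = 25)
sqrt(l(f) + (-1*(-5))*(2 + Q)) = sqrt(-61 + (-1*(-5))*(2 + 25)) = sqrt(-61 + 5*27) = sqrt(-61 + 135) = sqrt(74)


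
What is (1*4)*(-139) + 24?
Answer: -532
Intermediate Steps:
(1*4)*(-139) + 24 = 4*(-139) + 24 = -556 + 24 = -532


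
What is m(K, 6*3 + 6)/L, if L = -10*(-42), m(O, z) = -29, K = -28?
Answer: -29/420 ≈ -0.069048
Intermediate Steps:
L = 420
m(K, 6*3 + 6)/L = -29/420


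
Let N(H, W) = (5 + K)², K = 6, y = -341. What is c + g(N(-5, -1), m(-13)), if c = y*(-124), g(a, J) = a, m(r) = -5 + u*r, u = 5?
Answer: 42405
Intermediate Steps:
N(H, W) = 121 (N(H, W) = (5 + 6)² = 11² = 121)
m(r) = -5 + 5*r
c = 42284 (c = -341*(-124) = 42284)
c + g(N(-5, -1), m(-13)) = 42284 + 121 = 42405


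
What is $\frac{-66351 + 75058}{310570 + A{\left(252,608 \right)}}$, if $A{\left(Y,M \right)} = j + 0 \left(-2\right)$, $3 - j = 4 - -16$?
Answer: $\frac{8707}{310553} \approx 0.028037$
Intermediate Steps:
$j = -17$ ($j = 3 - \left(4 - -16\right) = 3 - \left(4 + 16\right) = 3 - 20 = -17$)
$A{\left(Y,M \right)} = -17$ ($A{\left(Y,M \right)} = -17 + 0 \left(-2\right) = -17 + 0 = -17$)
$\frac{-66351 + 75058}{310570 + A{\left(252,608 \right)}} = \frac{-66351 + 75058}{310570 - 17} = \frac{8707}{310553}$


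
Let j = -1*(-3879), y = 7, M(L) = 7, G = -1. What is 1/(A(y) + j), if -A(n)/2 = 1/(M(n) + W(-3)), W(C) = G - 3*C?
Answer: 15/58183 ≈ 0.00025781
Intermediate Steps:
j = 3879
W(C) = -1 - 3*C
A(n) = -2/15 (A(n) = -2/(7 + (-1 - 3*(-3))) = -2/(7 + (-1 + 9)) = -2/(7 + 8) = -2/15)
1/(A(y) + j) = 1/(-2/15 + 3879) = 1/(58183/15) = 15/58183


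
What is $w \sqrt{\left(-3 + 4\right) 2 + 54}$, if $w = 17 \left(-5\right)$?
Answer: $- 170 \sqrt{14} \approx -636.08$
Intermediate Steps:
$w = -85$
$w \sqrt{\left(-3 + 4\right) 2 + 54} = - 85 \sqrt{\left(-3 + 4\right) 2 + 54} = - 85 \sqrt{1 \cdot 2 + 54} = - 85 \sqrt{2 + 54} = - 85 \sqrt{56} = - 85 \cdot 2 \sqrt{14} = - 170 \sqrt{14}$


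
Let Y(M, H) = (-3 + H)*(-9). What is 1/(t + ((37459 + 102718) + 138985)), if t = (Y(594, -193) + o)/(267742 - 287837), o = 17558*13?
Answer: 20095/5609530372 ≈ 3.5823e-6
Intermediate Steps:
Y(M, H) = 27 - 9*H
o = 228254
t = -230018/20095 (t = ((27 - 9*(-193)) + 228254)/(267742 - 287837) = ((27 + 1737) + 228254)/(-20095) = (1764 + 228254)*(-1/20095) = 230018*(-1/20095) = -230018/20095 ≈ -11.447)
1/(t + ((37459 + 102718) + 138985)) = 1/(-230018/20095 + ((37459 + 102718) + 138985)) = 1/(-230018/20095 + (140177 + 138985)) = 1/(-230018/20095 + 279162) = 1/(5609530372/20095) = 20095/5609530372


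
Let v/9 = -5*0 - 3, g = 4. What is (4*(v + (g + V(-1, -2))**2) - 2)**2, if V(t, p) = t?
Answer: 5476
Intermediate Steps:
v = -27 (v = 9*(-5*0 - 3) = 9*(0 - 3) = 9*(-3) = -27)
(4*(v + (g + V(-1, -2))**2) - 2)**2 = (4*(-27 + (4 - 1)**2) - 2)**2 = (4*(-27 + 3**2) - 2)**2 = (4*(-27 + 9) - 2)**2 = (4*(-18) - 2)**2 = (-72 - 2)**2 = (-74)**2 = 5476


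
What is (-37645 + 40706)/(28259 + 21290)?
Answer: 3061/49549 ≈ 0.061777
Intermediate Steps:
(-37645 + 40706)/(28259 + 21290) = 3061/49549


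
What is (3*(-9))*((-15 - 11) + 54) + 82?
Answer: -674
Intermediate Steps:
(3*(-9))*((-15 - 11) + 54) + 82 = -27*(-26 + 54) + 82 = -27*28 + 82 = -756 + 82 = -674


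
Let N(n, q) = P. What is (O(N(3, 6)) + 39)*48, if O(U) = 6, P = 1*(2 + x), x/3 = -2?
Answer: 2160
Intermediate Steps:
x = -6 (x = 3*(-2) = -6)
P = -4 (P = 1*(2 - 6) = 1*(-4) = -4)
N(n, q) = -4
(O(N(3, 6)) + 39)*48 = (6 + 39)*48 = 45*48 = 2160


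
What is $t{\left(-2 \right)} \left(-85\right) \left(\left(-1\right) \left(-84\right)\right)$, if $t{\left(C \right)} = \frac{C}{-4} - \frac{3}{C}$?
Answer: $-14280$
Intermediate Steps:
$t{\left(C \right)} = - \frac{3}{C} - \frac{C}{4}$ ($t{\left(C \right)} = C \left(- \frac{1}{4}\right) - \frac{3}{C} = - \frac{C}{4} - \frac{3}{C} = - \frac{3}{C} - \frac{C}{4}$)
$t{\left(-2 \right)} \left(-85\right) \left(\left(-1\right) \left(-84\right)\right) = \left(- \frac{3}{-2} - - \frac{1}{2}\right) \left(-85\right) \left(\left(-1\right) \left(-84\right)\right) = \left(\left(-3\right) \left(- \frac{1}{2}\right) + \frac{1}{2}\right) \left(-85\right) 84 = \left(\frac{3}{2} + \frac{1}{2}\right) \left(-85\right) 84 = 2 \left(-85\right) 84 = \left(-170\right) 84 = -14280$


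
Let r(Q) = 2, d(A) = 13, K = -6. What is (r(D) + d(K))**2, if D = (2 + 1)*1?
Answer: 225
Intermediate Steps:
D = 3 (D = 3*1 = 3)
(r(D) + d(K))**2 = (2 + 13)**2 = 15**2 = 225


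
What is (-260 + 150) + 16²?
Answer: 146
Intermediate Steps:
(-260 + 150) + 16² = -110 + 256 = 146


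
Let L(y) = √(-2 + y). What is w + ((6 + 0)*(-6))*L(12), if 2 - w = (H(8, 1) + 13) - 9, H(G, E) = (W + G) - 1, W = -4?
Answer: -5 - 36*√10 ≈ -118.84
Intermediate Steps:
H(G, E) = -5 + G (H(G, E) = (-4 + G) - 1 = -5 + G)
w = -5 (w = 2 - (((-5 + 8) + 13) - 9) = 2 - ((3 + 13) - 9) = 2 - (16 - 9) = 2 - 1*7 = 2 - 7 = -5)
w + ((6 + 0)*(-6))*L(12) = -5 + ((6 + 0)*(-6))*√(-2 + 12) = -5 + (6*(-6))*√10 = -5 - 36*√10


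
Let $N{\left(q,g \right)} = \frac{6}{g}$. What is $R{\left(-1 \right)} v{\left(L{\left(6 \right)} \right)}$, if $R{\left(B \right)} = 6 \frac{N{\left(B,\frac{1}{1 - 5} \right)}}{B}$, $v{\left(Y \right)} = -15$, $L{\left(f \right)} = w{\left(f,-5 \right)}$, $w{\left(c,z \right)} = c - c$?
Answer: $-2160$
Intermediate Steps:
$w{\left(c,z \right)} = 0$
$L{\left(f \right)} = 0$
$R{\left(B \right)} = - \frac{144}{B}$ ($R{\left(B \right)} = 6 \frac{6 \frac{1}{\frac{1}{1 - 5}}}{B} = 6 \frac{6 \frac{1}{\frac{1}{-4}}}{B} = 6 \frac{6 \frac{1}{- \frac{1}{4}}}{B} = 6 \frac{6 \left(-4\right)}{B} = 6 \left(- \frac{24}{B}\right) = - \frac{144}{B}$)
$R{\left(-1 \right)} v{\left(L{\left(6 \right)} \right)} = - \frac{144}{-1} \left(-15\right) = \left(-144\right) \left(-1\right) \left(-15\right) = 144 \left(-15\right) = -2160$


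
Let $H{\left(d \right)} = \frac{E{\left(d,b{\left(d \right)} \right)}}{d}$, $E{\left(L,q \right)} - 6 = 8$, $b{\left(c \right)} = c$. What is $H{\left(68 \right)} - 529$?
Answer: $- \frac{17979}{34} \approx -528.79$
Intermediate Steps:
$E{\left(L,q \right)} = 14$ ($E{\left(L,q \right)} = 6 + 8 = 14$)
$H{\left(d \right)} = \frac{14}{d}$
$H{\left(68 \right)} - 529 = \frac{14}{68} - 529 = 14 \cdot \frac{1}{68} - 529 = \frac{7}{34} - 529 = - \frac{17979}{34}$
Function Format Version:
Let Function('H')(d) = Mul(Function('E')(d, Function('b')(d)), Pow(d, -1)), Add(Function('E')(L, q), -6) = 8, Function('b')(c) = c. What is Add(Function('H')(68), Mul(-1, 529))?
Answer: Rational(-17979, 34) ≈ -528.79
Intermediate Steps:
Function('E')(L, q) = 14 (Function('E')(L, q) = Add(6, 8) = 14)
Function('H')(d) = Mul(14, Pow(d, -1))
Add(Function('H')(68), Mul(-1, 529)) = Add(Mul(14, Pow(68, -1)), Mul(-1, 529)) = Add(Mul(14, Rational(1, 68)), -529) = Add(Rational(7, 34), -529) = Rational(-17979, 34)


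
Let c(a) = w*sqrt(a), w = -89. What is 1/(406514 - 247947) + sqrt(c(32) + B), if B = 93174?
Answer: 1/158567 + sqrt(93174 - 356*sqrt(2)) ≈ 304.42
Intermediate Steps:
c(a) = -89*sqrt(a)
1/(406514 - 247947) + sqrt(c(32) + B) = 1/(406514 - 247947) + sqrt(-356*sqrt(2) + 93174) = 1/158567 + sqrt(-356*sqrt(2) + 93174) = 1/158567 + sqrt(93174 - 356*sqrt(2))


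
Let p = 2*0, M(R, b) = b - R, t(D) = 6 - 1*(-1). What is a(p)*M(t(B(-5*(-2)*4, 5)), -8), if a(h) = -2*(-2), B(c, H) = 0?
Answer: -60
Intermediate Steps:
t(D) = 7 (t(D) = 6 + 1 = 7)
p = 0
a(h) = 4
a(p)*M(t(B(-5*(-2)*4, 5)), -8) = 4*(-8 - 1*7) = 4*(-8 - 7) = 4*(-15) = -60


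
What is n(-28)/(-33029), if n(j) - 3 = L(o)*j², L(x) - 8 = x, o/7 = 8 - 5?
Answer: -22739/33029 ≈ -0.68846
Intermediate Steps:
o = 21 (o = 7*(8 - 5) = 7*3 = 21)
L(x) = 8 + x
n(j) = 3 + 29*j² (n(j) = 3 + (8 + 21)*j² = 3 + 29*j²)
n(-28)/(-33029) = (3 + 29*(-28)²)/(-33029) = (3 + 29*784)*(-1/33029) = (3 + 22736)*(-1/33029) = 22739*(-1/33029) = -22739/33029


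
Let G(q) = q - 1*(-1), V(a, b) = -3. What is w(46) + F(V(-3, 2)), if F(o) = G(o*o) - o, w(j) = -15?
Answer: -2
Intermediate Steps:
G(q) = 1 + q (G(q) = q + 1 = 1 + q)
F(o) = 1 + o² - o (F(o) = (1 + o*o) - o = (1 + o²) - o = 1 + o² - o)
w(46) + F(V(-3, 2)) = -15 + (1 + (-3)² - 1*(-3)) = -15 + (1 + 9 + 3) = -15 + 13 = -2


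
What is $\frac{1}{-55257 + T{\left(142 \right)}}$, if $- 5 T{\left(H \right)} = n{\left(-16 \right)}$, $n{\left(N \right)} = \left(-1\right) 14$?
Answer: $- \frac{5}{276271} \approx -1.8098 \cdot 10^{-5}$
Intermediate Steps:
$n{\left(N \right)} = -14$
$T{\left(H \right)} = \frac{14}{5}$ ($T{\left(H \right)} = \left(- \frac{1}{5}\right) \left(-14\right) = \frac{14}{5}$)
$\frac{1}{-55257 + T{\left(142 \right)}} = \frac{1}{-55257 + \frac{14}{5}} = \frac{1}{- \frac{276271}{5}} = - \frac{5}{276271}$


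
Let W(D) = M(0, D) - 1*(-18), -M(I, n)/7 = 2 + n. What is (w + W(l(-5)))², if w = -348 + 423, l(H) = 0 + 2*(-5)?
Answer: 22201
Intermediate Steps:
M(I, n) = -14 - 7*n (M(I, n) = -7*(2 + n) = -14 - 7*n)
l(H) = -10 (l(H) = 0 - 10 = -10)
W(D) = 4 - 7*D (W(D) = (-14 - 7*D) - 1*(-18) = (-14 - 7*D) + 18 = 4 - 7*D)
w = 75
(w + W(l(-5)))² = (75 + (4 - 7*(-10)))² = (75 + (4 + 70))² = (75 + 74)² = 149² = 22201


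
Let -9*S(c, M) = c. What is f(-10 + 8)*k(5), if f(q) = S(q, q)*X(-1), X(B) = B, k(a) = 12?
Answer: -8/3 ≈ -2.6667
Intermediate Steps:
S(c, M) = -c/9
f(q) = q/9 (f(q) = -q/9*(-1) = q/9)
f(-10 + 8)*k(5) = ((-10 + 8)/9)*12 = ((1/9)*(-2))*12 = -2/9*12 = -8/3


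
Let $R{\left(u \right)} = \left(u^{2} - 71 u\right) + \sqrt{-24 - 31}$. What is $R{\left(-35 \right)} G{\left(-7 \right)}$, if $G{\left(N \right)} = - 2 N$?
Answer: $51940 + 14 i \sqrt{55} \approx 51940.0 + 103.83 i$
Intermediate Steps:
$R{\left(u \right)} = u^{2} - 71 u + i \sqrt{55}$ ($R{\left(u \right)} = \left(u^{2} - 71 u\right) + \sqrt{-55} = \left(u^{2} - 71 u\right) + i \sqrt{55} = u^{2} - 71 u + i \sqrt{55}$)
$R{\left(-35 \right)} G{\left(-7 \right)} = \left(\left(-35\right)^{2} - -2485 + i \sqrt{55}\right) \left(\left(-2\right) \left(-7\right)\right) = \left(1225 + 2485 + i \sqrt{55}\right) 14 = \left(3710 + i \sqrt{55}\right) 14 = 51940 + 14 i \sqrt{55}$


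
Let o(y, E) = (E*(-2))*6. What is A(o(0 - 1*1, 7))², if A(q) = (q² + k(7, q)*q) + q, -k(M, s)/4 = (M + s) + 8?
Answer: 262828944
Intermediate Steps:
k(M, s) = -32 - 4*M - 4*s (k(M, s) = -4*((M + s) + 8) = -4*(8 + M + s) = -32 - 4*M - 4*s)
o(y, E) = -12*E (o(y, E) = -2*E*6 = -12*E)
A(q) = q + q² + q*(-60 - 4*q) (A(q) = (q² + (-32 - 4*7 - 4*q)*q) + q = (q² + (-32 - 28 - 4*q)*q) + q = (q² + (-60 - 4*q)*q) + q = (q² + q*(-60 - 4*q)) + q = q + q² + q*(-60 - 4*q))
A(o(0 - 1*1, 7))² = (-(-12*7)*(59 + 3*(-12*7)))² = (-1*(-84)*(59 + 3*(-84)))² = (-1*(-84)*(59 - 252))² = (-1*(-84)*(-193))² = (-16212)² = 262828944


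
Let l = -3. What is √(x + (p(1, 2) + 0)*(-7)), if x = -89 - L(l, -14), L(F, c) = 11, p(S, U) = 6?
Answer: I*√142 ≈ 11.916*I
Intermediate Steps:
x = -100 (x = -89 - 1*11 = -89 - 11 = -100)
√(x + (p(1, 2) + 0)*(-7)) = √(-100 + (6 + 0)*(-7)) = √(-100 + 6*(-7)) = √(-100 - 42) = √(-142) = I*√142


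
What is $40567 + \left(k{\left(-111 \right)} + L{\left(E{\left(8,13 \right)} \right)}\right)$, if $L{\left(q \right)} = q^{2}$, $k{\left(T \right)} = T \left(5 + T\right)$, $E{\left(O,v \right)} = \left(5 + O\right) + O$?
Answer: $52774$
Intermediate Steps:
$E{\left(O,v \right)} = 5 + 2 O$
$40567 + \left(k{\left(-111 \right)} + L{\left(E{\left(8,13 \right)} \right)}\right) = 40567 + \left(- 111 \left(5 - 111\right) + \left(5 + 2 \cdot 8\right)^{2}\right) = 40567 + \left(\left(-111\right) \left(-106\right) + \left(5 + 16\right)^{2}\right) = 40567 + \left(11766 + 21^{2}\right) = 40567 + \left(11766 + 441\right) = 40567 + 12207 = 52774$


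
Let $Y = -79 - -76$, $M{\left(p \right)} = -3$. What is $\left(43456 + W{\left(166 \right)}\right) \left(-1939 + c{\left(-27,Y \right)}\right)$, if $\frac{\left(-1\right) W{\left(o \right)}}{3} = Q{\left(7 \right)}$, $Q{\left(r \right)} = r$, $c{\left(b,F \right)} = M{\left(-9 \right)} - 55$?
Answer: $-86739695$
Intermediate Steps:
$Y = -3$ ($Y = -79 + 76 = -3$)
$c{\left(b,F \right)} = -58$ ($c{\left(b,F \right)} = -3 - 55 = -58$)
$W{\left(o \right)} = -21$ ($W{\left(o \right)} = \left(-3\right) 7 = -21$)
$\left(43456 + W{\left(166 \right)}\right) \left(-1939 + c{\left(-27,Y \right)}\right) = \left(43456 - 21\right) \left(-1939 - 58\right) = 43435 \left(-1997\right) = -86739695$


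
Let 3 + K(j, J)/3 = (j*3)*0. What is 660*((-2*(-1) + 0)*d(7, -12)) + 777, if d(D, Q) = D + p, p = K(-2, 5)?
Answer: -1863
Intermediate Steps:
K(j, J) = -9 (K(j, J) = -9 + 3*((j*3)*0) = -9 + 3*((3*j)*0) = -9 + 3*0 = -9 + 0 = -9)
p = -9
d(D, Q) = -9 + D (d(D, Q) = D - 9 = -9 + D)
660*((-2*(-1) + 0)*d(7, -12)) + 777 = 660*((-2*(-1) + 0)*(-9 + 7)) + 777 = 660*((2 + 0)*(-2)) + 777 = 660*(2*(-2)) + 777 = 660*(-4) + 777 = -2640 + 777 = -1863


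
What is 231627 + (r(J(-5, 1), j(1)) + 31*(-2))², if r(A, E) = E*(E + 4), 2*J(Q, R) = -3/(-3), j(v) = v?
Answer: 234876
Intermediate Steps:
J(Q, R) = ½ (J(Q, R) = (-3/(-3))/2 = (-3*(-⅓))/2 = (½)*1 = ½)
r(A, E) = E*(4 + E)
231627 + (r(J(-5, 1), j(1)) + 31*(-2))² = 231627 + (1*(4 + 1) + 31*(-2))² = 231627 + (1*5 - 62)² = 231627 + (5 - 62)² = 231627 + (-57)² = 231627 + 3249 = 234876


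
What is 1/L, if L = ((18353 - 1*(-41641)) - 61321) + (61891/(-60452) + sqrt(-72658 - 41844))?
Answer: -4853189026140/6863591733769633 - 3654444304*I*sqrt(114502)/6863591733769633 ≈ -0.00070709 - 0.00018017*I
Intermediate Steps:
L = -80281695/60452 + I*sqrt(114502) (L = ((18353 + 41641) - 61321) + (61891*(-1/60452) + sqrt(-114502)) = (59994 - 61321) + (-61891/60452 + I*sqrt(114502)) = -1327 + (-61891/60452 + I*sqrt(114502)) = -80281695/60452 + I*sqrt(114502) ≈ -1328.0 + 338.38*I)
1/L = 1/(-80281695/60452 + I*sqrt(114502))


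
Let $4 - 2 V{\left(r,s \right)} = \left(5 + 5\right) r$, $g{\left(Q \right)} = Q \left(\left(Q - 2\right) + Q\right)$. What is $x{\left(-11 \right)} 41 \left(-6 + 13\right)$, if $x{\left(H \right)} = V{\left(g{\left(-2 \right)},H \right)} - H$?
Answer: $-13489$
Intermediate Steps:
$g{\left(Q \right)} = Q \left(-2 + 2 Q\right)$ ($g{\left(Q \right)} = Q \left(\left(Q - 2\right) + Q\right) = Q \left(\left(-2 + Q\right) + Q\right) = Q \left(-2 + 2 Q\right)$)
$V{\left(r,s \right)} = 2 - 5 r$ ($V{\left(r,s \right)} = 2 - \frac{\left(5 + 5\right) r}{2} = 2 - \frac{10 r}{2} = 2 - 5 r$)
$x{\left(H \right)} = -58 - H$ ($x{\left(H \right)} = \left(2 - 5 \cdot 2 \left(-2\right) \left(-1 - 2\right)\right) - H = \left(2 - 5 \cdot 2 \left(-2\right) \left(-3\right)\right) - H = \left(2 - 60\right) - H = -58 - H$)
$x{\left(-11 \right)} 41 \left(-6 + 13\right) = \left(-58 - -11\right) 41 \left(-6 + 13\right) = \left(-58 + 11\right) 41 \cdot 7 = \left(-47\right) 41 \cdot 7 = \left(-1927\right) 7 = -13489$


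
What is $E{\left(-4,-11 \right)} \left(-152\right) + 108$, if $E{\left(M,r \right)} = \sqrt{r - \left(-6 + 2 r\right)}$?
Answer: $108 - 152 \sqrt{17} \approx -518.71$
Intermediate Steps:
$E{\left(M,r \right)} = \sqrt{6 - r}$ ($E{\left(M,r \right)} = \sqrt{r - \left(-6 + 2 r\right)} = \sqrt{6 - r}$)
$E{\left(-4,-11 \right)} \left(-152\right) + 108 = \sqrt{6 - -11} \left(-152\right) + 108 = \sqrt{6 + 11} \left(-152\right) + 108 = \sqrt{17} \left(-152\right) + 108 = - 152 \sqrt{17} + 108 = 108 - 152 \sqrt{17}$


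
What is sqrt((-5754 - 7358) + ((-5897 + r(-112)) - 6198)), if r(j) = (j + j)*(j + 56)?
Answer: 3*I*sqrt(1407) ≈ 112.53*I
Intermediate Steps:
r(j) = 2*j*(56 + j) (r(j) = (2*j)*(56 + j) = 2*j*(56 + j))
sqrt((-5754 - 7358) + ((-5897 + r(-112)) - 6198)) = sqrt((-5754 - 7358) + ((-5897 + 2*(-112)*(56 - 112)) - 6198)) = sqrt(-13112 + ((-5897 + 2*(-112)*(-56)) - 6198)) = sqrt(-13112 + ((-5897 + 12544) - 6198)) = sqrt(-13112 + (6647 - 6198)) = sqrt(-13112 + 449) = sqrt(-12663) = 3*I*sqrt(1407)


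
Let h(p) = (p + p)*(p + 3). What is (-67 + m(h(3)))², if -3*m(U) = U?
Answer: 6241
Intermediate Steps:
h(p) = 2*p*(3 + p) (h(p) = (2*p)*(3 + p) = 2*p*(3 + p))
m(U) = -U/3
(-67 + m(h(3)))² = (-67 - 2*3*(3 + 3)/3)² = (-67 - 2*3*6/3)² = (-67 - ⅓*36)² = (-67 - 12)² = (-79)² = 6241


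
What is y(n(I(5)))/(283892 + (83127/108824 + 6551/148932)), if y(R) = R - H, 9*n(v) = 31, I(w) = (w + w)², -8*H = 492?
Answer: 263144757036/1150289367870961 ≈ 0.00022876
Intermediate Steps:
H = -123/2 (H = -⅛*492 = -123/2 ≈ -61.500)
I(w) = 4*w² (I(w) = (2*w)² = 4*w²)
n(v) = 31/9 (n(v) = (⅑)*31 = 31/9)
y(R) = 123/2 + R (y(R) = R - 1*(-123/2) = R + 123/2 = 123/2 + R)
y(n(I(5)))/(283892 + (83127/108824 + 6551/148932)) = (123/2 + 31/9)/(283892 + (83127/108824 + 6551/148932)) = 1169/(18*(283892 + (83127*(1/108824) + 6551*(1/148932)))) = 1169/(18*(283892 + (83127/108824 + 6551/148932))) = 1169/(18*(283892 + 3273294097/4051843992)) = 1169/(18*(1150289367870961/4051843992)) = (1169/18)*(4051843992/1150289367870961) = 263144757036/1150289367870961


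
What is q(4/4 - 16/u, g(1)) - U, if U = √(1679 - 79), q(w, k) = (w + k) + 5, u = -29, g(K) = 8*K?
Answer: -738/29 ≈ -25.448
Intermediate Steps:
q(w, k) = 5 + k + w (q(w, k) = (k + w) + 5 = 5 + k + w)
U = 40 (U = √1600 = 40)
q(4/4 - 16/u, g(1)) - U = (5 + 8*1 + (4/4 - 16/(-29))) - 1*40 = (5 + 8 + (4*(¼) - 16*(-1/29))) - 40 = (5 + 8 + (1 + 16/29)) - 40 = (5 + 8 + 45/29) - 40 = 422/29 - 40 = -738/29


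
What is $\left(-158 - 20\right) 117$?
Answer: $-20826$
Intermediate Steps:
$\left(-158 - 20\right) 117 = \left(-178\right) 117 = -20826$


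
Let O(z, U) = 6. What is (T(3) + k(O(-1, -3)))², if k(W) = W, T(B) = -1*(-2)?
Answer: 64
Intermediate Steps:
T(B) = 2
(T(3) + k(O(-1, -3)))² = (2 + 6)² = 8² = 64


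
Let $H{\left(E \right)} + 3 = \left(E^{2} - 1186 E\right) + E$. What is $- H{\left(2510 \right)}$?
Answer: $-3325747$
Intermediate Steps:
$H{\left(E \right)} = -3 + E^{2} - 1185 E$ ($H{\left(E \right)} = -3 + \left(\left(E^{2} - 1186 E\right) + E\right) = -3 + \left(E^{2} - 1185 E\right) = -3 + E^{2} - 1185 E$)
$- H{\left(2510 \right)} = - (-3 + 2510^{2} - 2974350) = - (-3 + 6300100 - 2974350) = \left(-1\right) 3325747 = -3325747$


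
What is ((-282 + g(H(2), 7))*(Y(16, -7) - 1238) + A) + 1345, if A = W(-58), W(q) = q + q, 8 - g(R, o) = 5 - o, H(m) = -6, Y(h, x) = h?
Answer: 333613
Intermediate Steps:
g(R, o) = 3 + o (g(R, o) = 8 - (5 - o) = 8 + (-5 + o) = 3 + o)
W(q) = 2*q
A = -116 (A = 2*(-58) = -116)
((-282 + g(H(2), 7))*(Y(16, -7) - 1238) + A) + 1345 = ((-282 + (3 + 7))*(16 - 1238) - 116) + 1345 = ((-282 + 10)*(-1222) - 116) + 1345 = (-272*(-1222) - 116) + 1345 = (332384 - 116) + 1345 = 332268 + 1345 = 333613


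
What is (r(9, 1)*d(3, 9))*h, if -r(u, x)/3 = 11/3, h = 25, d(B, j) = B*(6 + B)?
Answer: -7425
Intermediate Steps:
r(u, x) = -11 (r(u, x) = -33/3 = -3*11/3 = -11)
(r(9, 1)*d(3, 9))*h = -33*(6 + 3)*25 = -33*9*25 = -11*27*25 = -297*25 = -7425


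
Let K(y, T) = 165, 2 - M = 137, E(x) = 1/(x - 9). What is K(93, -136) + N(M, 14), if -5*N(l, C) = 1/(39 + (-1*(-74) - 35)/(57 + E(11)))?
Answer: 752872/4563 ≈ 164.99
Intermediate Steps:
E(x) = 1/(-9 + x)
M = -135 (M = 2 - 1*137 = 2 - 137 = -135)
N(l, C) = -23/4563 (N(l, C) = -1/(5*(39 + (-1*(-74) - 35)/(57 + 1/(-9 + 11)))) = -1/(5*(39 + (74 - 35)/(57 + 1/2))) = -1/(5*(39 + 39/(57 + ½))) = -1/(5*(39 + 39/(115/2))) = -1/(5*(39 + 39*(2/115))) = -1/(5*(39 + 78/115)) = -1/(5*4563/115) = -⅕*115/4563 = -23/4563)
K(93, -136) + N(M, 14) = 165 - 23/4563 = 752872/4563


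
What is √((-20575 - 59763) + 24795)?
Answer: I*√55543 ≈ 235.68*I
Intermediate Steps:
√((-20575 - 59763) + 24795) = √(-80338 + 24795) = √(-55543) = I*√55543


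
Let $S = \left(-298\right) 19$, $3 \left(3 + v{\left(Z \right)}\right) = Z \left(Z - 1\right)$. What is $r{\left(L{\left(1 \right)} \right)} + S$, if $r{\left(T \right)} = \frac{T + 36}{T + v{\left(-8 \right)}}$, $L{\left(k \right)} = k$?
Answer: $- \frac{124527}{22} \approx -5660.3$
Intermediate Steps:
$v{\left(Z \right)} = -3 + \frac{Z \left(-1 + Z\right)}{3}$ ($v{\left(Z \right)} = -3 + \frac{Z \left(Z - 1\right)}{3} = -3 + \frac{Z \left(-1 + Z\right)}{3}$)
$r{\left(T \right)} = \frac{36 + T}{21 + T}$ ($r{\left(T \right)} = \frac{T + 36}{T - \left(\frac{1}{3} - \frac{64}{3}\right)} = \frac{36 + T}{T + \left(-3 + \frac{8}{3} + \frac{1}{3} \cdot 64\right)} = \frac{36 + T}{T + \left(-3 + \frac{8}{3} + \frac{64}{3}\right)} = \frac{36 + T}{T + 21} = \frac{36 + T}{21 + T}$)
$S = -5662$
$r{\left(L{\left(1 \right)} \right)} + S = \frac{36 + 1}{21 + 1} - 5662 = \frac{1}{22} \cdot 37 - 5662 = \frac{37}{22} - 5662 = - \frac{124527}{22}$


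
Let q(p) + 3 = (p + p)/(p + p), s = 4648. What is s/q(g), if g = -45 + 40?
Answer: -2324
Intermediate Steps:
g = -5
q(p) = -2 (q(p) = -3 + (p + p)/(p + p) = -3 + (2*p)/((2*p)) = -3 + (2*p)*(1/(2*p)) = -3 + 1 = -2)
s/q(g) = 4648/(-2) = 4648*(-1/2) = -2324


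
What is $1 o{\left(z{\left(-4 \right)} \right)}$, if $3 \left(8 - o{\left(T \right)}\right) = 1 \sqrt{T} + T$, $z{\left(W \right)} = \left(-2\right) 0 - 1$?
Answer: $\frac{25}{3} - \frac{i}{3} \approx 8.3333 - 0.33333 i$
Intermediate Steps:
$z{\left(W \right)} = -1$ ($z{\left(W \right)} = 0 - 1 = -1$)
$o{\left(T \right)} = 8 - \frac{T}{3} - \frac{\sqrt{T}}{3}$ ($o{\left(T \right)} = 8 - \frac{1 \sqrt{T} + T}{3} = 8 - \frac{\sqrt{T} + T}{3} = 8 - \frac{T + \sqrt{T}}{3} = 8 - \left(\frac{T}{3} + \frac{\sqrt{T}}{3}\right) = 8 - \frac{T}{3} - \frac{\sqrt{T}}{3}$)
$1 o{\left(z{\left(-4 \right)} \right)} = 1 \left(8 - - \frac{1}{3} - \frac{\sqrt{-1}}{3}\right) = 1 \left(8 + \frac{1}{3} - \frac{i}{3}\right) = 1 \left(\frac{25}{3} - \frac{i}{3}\right) = \frac{25}{3} - \frac{i}{3}$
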